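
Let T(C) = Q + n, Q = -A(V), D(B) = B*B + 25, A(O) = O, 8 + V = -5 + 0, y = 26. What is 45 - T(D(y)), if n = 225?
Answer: -193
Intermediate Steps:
V = -13 (V = -8 + (-5 + 0) = -8 - 5 = -13)
D(B) = 25 + B² (D(B) = B² + 25 = 25 + B²)
Q = 13 (Q = -1*(-13) = 13)
T(C) = 238 (T(C) = 13 + 225 = 238)
45 - T(D(y)) = 45 - 1*238 = 45 - 238 = -193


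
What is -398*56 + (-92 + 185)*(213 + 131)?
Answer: 9704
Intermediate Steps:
-398*56 + (-92 + 185)*(213 + 131) = -22288 + 93*344 = -22288 + 31992 = 9704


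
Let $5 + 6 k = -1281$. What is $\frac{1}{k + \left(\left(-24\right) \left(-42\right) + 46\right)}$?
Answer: $\frac{3}{2519} \approx 0.0011909$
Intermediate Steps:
$k = - \frac{643}{3}$ ($k = - \frac{5}{6} + \frac{1}{6} \left(-1281\right) = - \frac{5}{6} - \frac{427}{2} = - \frac{643}{3} \approx -214.33$)
$\frac{1}{k + \left(\left(-24\right) \left(-42\right) + 46\right)} = \frac{1}{- \frac{643}{3} + \left(\left(-24\right) \left(-42\right) + 46\right)} = \frac{1}{- \frac{643}{3} + \left(1008 + 46\right)} = \frac{1}{- \frac{643}{3} + 1054} = \frac{1}{\frac{2519}{3}} = \frac{3}{2519}$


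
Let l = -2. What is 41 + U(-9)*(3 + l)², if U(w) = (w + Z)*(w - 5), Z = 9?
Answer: 41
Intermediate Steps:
U(w) = (-5 + w)*(9 + w) (U(w) = (w + 9)*(w - 5) = (9 + w)*(-5 + w) = (-5 + w)*(9 + w))
41 + U(-9)*(3 + l)² = 41 + (-45 + (-9)² + 4*(-9))*(3 - 2)² = 41 + (-45 + 81 - 36)*1² = 41 + 0*1 = 41 + 0 = 41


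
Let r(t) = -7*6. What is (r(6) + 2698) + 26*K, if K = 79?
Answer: 4710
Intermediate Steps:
r(t) = -42
(r(6) + 2698) + 26*K = (-42 + 2698) + 26*79 = 2656 + 2054 = 4710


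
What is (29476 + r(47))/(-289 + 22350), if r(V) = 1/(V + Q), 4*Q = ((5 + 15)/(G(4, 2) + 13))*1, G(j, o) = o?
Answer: 4185595/3132662 ≈ 1.3361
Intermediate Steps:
Q = ⅓ (Q = (((5 + 15)/(2 + 13))*1)/4 = ((20/15)*1)/4 = ((20*(1/15))*1)/4 = ((4/3)*1)/4 = (¼)*(4/3) = ⅓ ≈ 0.33333)
r(V) = 1/(⅓ + V) (r(V) = 1/(V + ⅓) = 1/(⅓ + V))
(29476 + r(47))/(-289 + 22350) = (29476 + 3/(1 + 3*47))/(-289 + 22350) = (29476 + 3/(1 + 141))/22061 = (29476 + 3/142)*(1/22061) = (4185595/142)*(1/22061) = 4185595/3132662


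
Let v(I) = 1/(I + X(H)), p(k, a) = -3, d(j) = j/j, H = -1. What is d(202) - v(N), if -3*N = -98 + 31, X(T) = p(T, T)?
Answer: 55/58 ≈ 0.94828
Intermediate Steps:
d(j) = 1
X(T) = -3
N = 67/3 (N = -(-98 + 31)/3 = -1/3*(-67) = 67/3 ≈ 22.333)
v(I) = 1/(-3 + I) (v(I) = 1/(I - 3) = 1/(-3 + I))
d(202) - v(N) = 1 - 1/(-3 + 67/3) = 1 - 1/58/3 = 1 - 1*3/58 = 1 - 3/58 = 55/58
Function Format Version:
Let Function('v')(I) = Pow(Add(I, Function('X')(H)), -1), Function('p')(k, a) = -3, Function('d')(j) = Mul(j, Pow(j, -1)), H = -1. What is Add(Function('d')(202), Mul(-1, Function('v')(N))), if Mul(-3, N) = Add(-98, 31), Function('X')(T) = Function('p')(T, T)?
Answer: Rational(55, 58) ≈ 0.94828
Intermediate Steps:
Function('d')(j) = 1
Function('X')(T) = -3
N = Rational(67, 3) (N = Mul(Rational(-1, 3), Add(-98, 31)) = Mul(Rational(-1, 3), -67) = Rational(67, 3) ≈ 22.333)
Function('v')(I) = Pow(Add(-3, I), -1) (Function('v')(I) = Pow(Add(I, -3), -1) = Pow(Add(-3, I), -1))
Add(Function('d')(202), Mul(-1, Function('v')(N))) = Add(1, Mul(-1, Pow(Add(-3, Rational(67, 3)), -1))) = Add(1, Mul(-1, Pow(Rational(58, 3), -1))) = Add(1, Mul(-1, Rational(3, 58))) = Add(1, Rational(-3, 58)) = Rational(55, 58)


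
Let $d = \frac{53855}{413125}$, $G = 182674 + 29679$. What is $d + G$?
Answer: $\frac{17545677396}{82625} \approx 2.1235 \cdot 10^{5}$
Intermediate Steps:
$G = 212353$
$d = \frac{10771}{82625}$ ($d = 53855 \cdot \frac{1}{413125} = \frac{10771}{82625} \approx 0.13036$)
$d + G = \frac{10771}{82625} + 212353 = \frac{17545677396}{82625}$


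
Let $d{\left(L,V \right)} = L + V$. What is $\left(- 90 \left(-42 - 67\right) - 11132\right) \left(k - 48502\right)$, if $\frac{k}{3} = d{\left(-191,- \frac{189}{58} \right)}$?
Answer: $\frac{1881812137}{29} \approx 6.489 \cdot 10^{7}$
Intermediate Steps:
$k = - \frac{33801}{58}$ ($k = 3 \left(-191 - \frac{189}{58}\right) = 3 \left(- \frac{11267}{58}\right) = - \frac{33801}{58} \approx -582.78$)
$\left(- 90 \left(-42 - 67\right) - 11132\right) \left(k - 48502\right) = \left(- 90 \left(-42 - 67\right) - 11132\right) \left(- \frac{33801}{58} - 48502\right) = \left(\left(-90\right) \left(-109\right) - 11132\right) \left(- \frac{2846917}{58}\right) = \left(9810 - 11132\right) \left(- \frac{2846917}{58}\right) = \left(-1322\right) \left(- \frac{2846917}{58}\right) = \frac{1881812137}{29}$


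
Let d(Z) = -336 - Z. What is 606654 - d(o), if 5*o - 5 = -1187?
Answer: 3033768/5 ≈ 6.0675e+5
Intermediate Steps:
o = -1182/5 (o = 1 + (⅕)*(-1187) = 1 - 1187/5 = -1182/5 ≈ -236.40)
606654 - d(o) = 606654 - (-336 - 1*(-1182/5)) = 606654 - (-336 + 1182/5) = 606654 - 1*(-498/5) = 606654 + 498/5 = 3033768/5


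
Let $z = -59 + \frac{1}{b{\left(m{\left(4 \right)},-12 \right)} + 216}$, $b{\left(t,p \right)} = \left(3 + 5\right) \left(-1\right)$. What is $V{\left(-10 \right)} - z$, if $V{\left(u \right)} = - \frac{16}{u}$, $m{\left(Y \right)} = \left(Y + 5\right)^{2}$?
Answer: $\frac{63019}{1040} \approx 60.595$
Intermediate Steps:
$m{\left(Y \right)} = \left(5 + Y\right)^{2}$
$b{\left(t,p \right)} = -8$ ($b{\left(t,p \right)} = 8 \left(-1\right) = -8$)
$z = - \frac{12271}{208}$ ($z = -59 + \frac{1}{-8 + 216} = -59 + \frac{1}{208} = - \frac{12271}{208} \approx -58.995$)
$V{\left(-10 \right)} - z = - \frac{16}{-10} - - \frac{12271}{208} = \left(-16\right) \left(- \frac{1}{10}\right) + \frac{12271}{208} = \frac{8}{5} + \frac{12271}{208} = \frac{63019}{1040}$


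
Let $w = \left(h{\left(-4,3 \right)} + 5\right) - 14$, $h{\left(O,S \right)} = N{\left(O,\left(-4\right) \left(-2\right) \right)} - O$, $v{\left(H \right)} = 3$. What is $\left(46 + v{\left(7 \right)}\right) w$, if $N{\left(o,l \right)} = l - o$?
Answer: $343$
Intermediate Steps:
$h{\left(O,S \right)} = 8 - 2 O$ ($h{\left(O,S \right)} = \left(\left(-4\right) \left(-2\right) - O\right) - O = \left(8 - O\right) - O = 8 - 2 O$)
$w = 7$ ($w = \left(\left(8 - -8\right) + 5\right) - 14 = \left(\left(8 + 8\right) + 5\right) - 14 = \left(16 + 5\right) - 14 = 21 - 14 = 7$)
$\left(46 + v{\left(7 \right)}\right) w = \left(46 + 3\right) 7 = 49 \cdot 7 = 343$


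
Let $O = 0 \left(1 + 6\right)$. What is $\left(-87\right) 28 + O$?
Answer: $-2436$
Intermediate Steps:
$O = 0$ ($O = 0 \cdot 7 = 0$)
$\left(-87\right) 28 + O = \left(-87\right) 28 + 0 = -2436 + 0 = -2436$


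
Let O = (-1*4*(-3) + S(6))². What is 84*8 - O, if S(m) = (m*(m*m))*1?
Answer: -51312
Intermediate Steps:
S(m) = m³ (S(m) = (m*m²)*1 = m³*1 = m³)
O = 51984 (O = (-1*4*(-3) + 6³)² = (-4*(-3) + 216)² = (12 + 216)² = 228² = 51984)
84*8 - O = 84*8 - 1*51984 = 672 - 51984 = -51312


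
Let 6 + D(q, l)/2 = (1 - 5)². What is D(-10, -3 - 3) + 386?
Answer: 406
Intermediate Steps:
D(q, l) = 20 (D(q, l) = -12 + 2*(1 - 5)² = -12 + 2*(-4)² = -12 + 2*16 = -12 + 32 = 20)
D(-10, -3 - 3) + 386 = 20 + 386 = 406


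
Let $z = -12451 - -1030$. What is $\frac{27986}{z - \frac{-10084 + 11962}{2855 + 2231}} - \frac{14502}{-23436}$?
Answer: $- \frac{34630517429}{18907996842} \approx -1.8315$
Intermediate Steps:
$z = -11421$ ($z = -12451 + 1030 = -11421$)
$\frac{27986}{z - \frac{-10084 + 11962}{2855 + 2231}} - \frac{14502}{-23436} = \frac{27986}{-11421 - \frac{-10084 + 11962}{2855 + 2231}} - \frac{14502}{-23436} = \frac{27986}{-11421 - \frac{1878}{5086}} - - \frac{2417}{3906} = \frac{27986}{-11421 - 1878 \cdot \frac{1}{5086}} + \frac{2417}{3906} = \frac{27986}{-11421 - \frac{939}{2543}} + \frac{2417}{3906} = \frac{27986}{- \frac{29044542}{2543}} + \frac{2417}{3906} = 27986 \left(- \frac{2543}{29044542}\right) + \frac{2417}{3906} = - \frac{35584199}{14522271} + \frac{2417}{3906} = - \frac{34630517429}{18907996842}$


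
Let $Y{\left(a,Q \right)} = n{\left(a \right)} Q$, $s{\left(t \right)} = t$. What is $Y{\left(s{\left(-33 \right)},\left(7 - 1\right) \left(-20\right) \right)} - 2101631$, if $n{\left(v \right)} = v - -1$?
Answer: $-2097791$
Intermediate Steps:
$n{\left(v \right)} = 1 + v$ ($n{\left(v \right)} = v + 1 = 1 + v$)
$Y{\left(a,Q \right)} = Q \left(1 + a\right)$ ($Y{\left(a,Q \right)} = \left(1 + a\right) Q = Q \left(1 + a\right)$)
$Y{\left(s{\left(-33 \right)},\left(7 - 1\right) \left(-20\right) \right)} - 2101631 = \left(7 - 1\right) \left(-20\right) \left(1 - 33\right) - 2101631 = 6 \left(-20\right) \left(-32\right) - 2101631 = \left(-120\right) \left(-32\right) - 2101631 = 3840 - 2101631 = -2097791$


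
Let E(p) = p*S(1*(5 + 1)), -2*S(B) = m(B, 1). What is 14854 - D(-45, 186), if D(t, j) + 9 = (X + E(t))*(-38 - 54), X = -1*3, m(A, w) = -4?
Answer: 6307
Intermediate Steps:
S(B) = 2 (S(B) = -1/2*(-4) = 2)
E(p) = 2*p (E(p) = p*2 = 2*p)
X = -3
D(t, j) = 267 - 184*t (D(t, j) = -9 + (-3 + 2*t)*(-38 - 54) = -9 + (-3 + 2*t)*(-92) = -9 + (276 - 184*t) = 267 - 184*t)
14854 - D(-45, 186) = 14854 - (267 - 184*(-45)) = 14854 - (267 + 8280) = 14854 - 1*8547 = 14854 - 8547 = 6307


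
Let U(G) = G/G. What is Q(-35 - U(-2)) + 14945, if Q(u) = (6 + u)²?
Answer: 15845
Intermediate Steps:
U(G) = 1
Q(-35 - U(-2)) + 14945 = (6 + (-35 - 1*1))² + 14945 = (6 + (-35 - 1))² + 14945 = (6 - 36)² + 14945 = (-30)² + 14945 = 900 + 14945 = 15845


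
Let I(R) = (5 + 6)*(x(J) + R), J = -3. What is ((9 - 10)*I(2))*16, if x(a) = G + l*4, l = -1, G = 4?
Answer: -352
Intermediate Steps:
x(a) = 0 (x(a) = 4 - 1*4 = 4 - 4 = 0)
I(R) = 11*R (I(R) = (5 + 6)*(0 + R) = 11*R)
((9 - 10)*I(2))*16 = ((9 - 10)*(11*2))*16 = -1*22*16 = -22*16 = -352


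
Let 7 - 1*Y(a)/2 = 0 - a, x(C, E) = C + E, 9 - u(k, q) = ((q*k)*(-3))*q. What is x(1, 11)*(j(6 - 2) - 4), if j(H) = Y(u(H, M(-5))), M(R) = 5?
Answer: 7536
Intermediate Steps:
u(k, q) = 9 + 3*k*q² (u(k, q) = 9 - (q*k)*(-3)*q = 9 - (k*q)*(-3)*q = 9 - (-3*k*q)*q = 9 - (-3)*k*q² = 9 + 3*k*q²)
Y(a) = 14 + 2*a (Y(a) = 14 - 2*(0 - a) = 14 - (-2)*a = 14 + 2*a)
j(H) = 32 + 150*H (j(H) = 14 + 2*(9 + 3*H*5²) = 14 + 2*(9 + 3*H*25) = 14 + 2*(9 + 75*H) = 14 + (18 + 150*H) = 32 + 150*H)
x(1, 11)*(j(6 - 2) - 4) = (1 + 11)*((32 + 150*(6 - 2)) - 4) = 12*((32 + 150*4) - 4) = 12*((32 + 600) - 4) = 12*(632 - 4) = 12*628 = 7536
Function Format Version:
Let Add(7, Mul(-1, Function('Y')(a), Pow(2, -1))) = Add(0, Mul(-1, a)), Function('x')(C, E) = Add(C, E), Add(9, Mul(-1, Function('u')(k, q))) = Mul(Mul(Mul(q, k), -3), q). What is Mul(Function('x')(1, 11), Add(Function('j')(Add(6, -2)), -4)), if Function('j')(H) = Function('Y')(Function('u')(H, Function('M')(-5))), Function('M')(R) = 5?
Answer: 7536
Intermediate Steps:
Function('u')(k, q) = Add(9, Mul(3, k, Pow(q, 2))) (Function('u')(k, q) = Add(9, Mul(-1, Mul(Mul(Mul(q, k), -3), q))) = Add(9, Mul(-1, Mul(Mul(Mul(k, q), -3), q))) = Add(9, Mul(-1, Mul(Mul(-3, k, q), q))) = Add(9, Mul(-1, Mul(-3, k, Pow(q, 2)))) = Add(9, Mul(3, k, Pow(q, 2))))
Function('Y')(a) = Add(14, Mul(2, a)) (Function('Y')(a) = Add(14, Mul(-2, Add(0, Mul(-1, a)))) = Add(14, Mul(-2, Mul(-1, a))) = Add(14, Mul(2, a)))
Function('j')(H) = Add(32, Mul(150, H)) (Function('j')(H) = Add(14, Mul(2, Add(9, Mul(3, H, Pow(5, 2))))) = Add(14, Mul(2, Add(9, Mul(3, H, 25)))) = Add(14, Mul(2, Add(9, Mul(75, H)))) = Add(14, Add(18, Mul(150, H))) = Add(32, Mul(150, H)))
Mul(Function('x')(1, 11), Add(Function('j')(Add(6, -2)), -4)) = Mul(Add(1, 11), Add(Add(32, Mul(150, Add(6, -2))), -4)) = Mul(12, Add(Add(32, Mul(150, 4)), -4)) = Mul(12, Add(Add(32, 600), -4)) = Mul(12, Add(632, -4)) = Mul(12, 628) = 7536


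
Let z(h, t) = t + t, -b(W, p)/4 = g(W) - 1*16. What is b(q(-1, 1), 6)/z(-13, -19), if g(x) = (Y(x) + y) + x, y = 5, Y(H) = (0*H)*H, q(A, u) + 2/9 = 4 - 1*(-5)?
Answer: -40/171 ≈ -0.23392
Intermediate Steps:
q(A, u) = 79/9 (q(A, u) = -2/9 + (4 - 1*(-5)) = -2/9 + (4 + 5) = -2/9 + 9 = 79/9)
Y(H) = 0 (Y(H) = 0*H = 0)
g(x) = 5 + x (g(x) = (0 + 5) + x = 5 + x)
b(W, p) = 44 - 4*W (b(W, p) = -4*((5 + W) - 1*16) = -4*((5 + W) - 16) = -4*(-11 + W) = 44 - 4*W)
z(h, t) = 2*t
b(q(-1, 1), 6)/z(-13, -19) = (44 - 4*79/9)/((2*(-19))) = (44 - 316/9)/(-38) = (80/9)*(-1/38) = -40/171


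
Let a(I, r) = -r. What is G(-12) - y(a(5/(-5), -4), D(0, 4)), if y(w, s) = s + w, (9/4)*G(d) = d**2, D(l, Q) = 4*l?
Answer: 60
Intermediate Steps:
G(d) = 4*d**2/9
G(-12) - y(a(5/(-5), -4), D(0, 4)) = (4/9)*(-12)**2 - (4*0 - 1*(-4)) = (4/9)*144 - (0 + 4) = 64 - 1*4 = 64 - 4 = 60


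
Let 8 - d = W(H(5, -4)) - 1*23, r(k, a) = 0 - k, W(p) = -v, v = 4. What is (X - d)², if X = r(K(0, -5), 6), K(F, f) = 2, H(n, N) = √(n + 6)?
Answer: 1369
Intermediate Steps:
H(n, N) = √(6 + n)
W(p) = -4 (W(p) = -1*4 = -4)
r(k, a) = -k
d = 35 (d = 8 - (-4 - 1*23) = 8 - (-4 - 23) = 8 - 1*(-27) = 8 + 27 = 35)
X = -2 (X = -1*2 = -2)
(X - d)² = (-2 - 1*35)² = (-2 - 35)² = (-37)² = 1369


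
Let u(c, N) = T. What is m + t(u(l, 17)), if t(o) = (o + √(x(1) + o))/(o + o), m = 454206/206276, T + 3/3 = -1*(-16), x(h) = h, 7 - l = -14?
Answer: 2193178/773535 ≈ 2.8353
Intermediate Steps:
l = 21 (l = 7 - 1*(-14) = 7 + 14 = 21)
T = 15 (T = -1 - 1*(-16) = -1 + 16 = 15)
u(c, N) = 15
m = 227103/103138 (m = 454206*(1/206276) = 227103/103138 ≈ 2.2019)
t(o) = (o + √(1 + o))/(2*o) (t(o) = (o + √(1 + o))/(o + o) = (o + √(1 + o))/((2*o)) = (o + √(1 + o))*(1/(2*o)) = (o + √(1 + o))/(2*o))
m + t(u(l, 17)) = 227103/103138 + (½)*(15 + √(1 + 15))/15 = 227103/103138 + (½)*(1/15)*(15 + √16) = 227103/103138 + (½)*(1/15)*(15 + 4) = 227103/103138 + (½)*(1/15)*19 = 227103/103138 + 19/30 = 2193178/773535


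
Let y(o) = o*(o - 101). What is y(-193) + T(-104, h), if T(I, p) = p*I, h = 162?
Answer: 39894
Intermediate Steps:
T(I, p) = I*p
y(o) = o*(-101 + o)
y(-193) + T(-104, h) = -193*(-101 - 193) - 104*162 = -193*(-294) - 16848 = 56742 - 16848 = 39894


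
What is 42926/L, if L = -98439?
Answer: -42926/98439 ≈ -0.43607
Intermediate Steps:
42926/L = 42926/(-98439) = 42926*(-1/98439) = -42926/98439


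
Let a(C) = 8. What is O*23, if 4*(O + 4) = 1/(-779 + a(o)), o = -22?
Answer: -283751/3084 ≈ -92.007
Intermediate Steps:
O = -12337/3084 (O = -4 + 1/(4*(-779 + 8)) = -4 + (¼)/(-771) = -4 + (¼)*(-1/771) = -4 - 1/3084 = -12337/3084 ≈ -4.0003)
O*23 = -12337/3084*23 = -283751/3084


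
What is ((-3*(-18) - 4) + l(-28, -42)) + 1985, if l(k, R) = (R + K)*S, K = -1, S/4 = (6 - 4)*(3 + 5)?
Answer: -717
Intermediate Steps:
S = 64 (S = 4*((6 - 4)*(3 + 5)) = 4*(2*8) = 4*16 = 64)
l(k, R) = -64 + 64*R (l(k, R) = (R - 1)*64 = (-1 + R)*64 = -64 + 64*R)
((-3*(-18) - 4) + l(-28, -42)) + 1985 = ((-3*(-18) - 4) + (-64 + 64*(-42))) + 1985 = ((54 - 4) + (-64 - 2688)) + 1985 = (50 - 2752) + 1985 = -2702 + 1985 = -717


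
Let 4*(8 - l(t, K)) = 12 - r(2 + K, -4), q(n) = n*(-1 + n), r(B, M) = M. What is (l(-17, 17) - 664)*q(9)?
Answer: -47520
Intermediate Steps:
l(t, K) = 4 (l(t, K) = 8 - (12 - 1*(-4))/4 = 8 - (12 + 4)/4 = 8 - ¼*16 = 8 - 4 = 4)
(l(-17, 17) - 664)*q(9) = (4 - 664)*(9*(-1 + 9)) = -5940*8 = -660*72 = -47520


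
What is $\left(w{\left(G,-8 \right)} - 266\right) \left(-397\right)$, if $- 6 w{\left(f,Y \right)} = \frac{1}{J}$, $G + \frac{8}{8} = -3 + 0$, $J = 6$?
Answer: $\frac{3802069}{36} \approx 1.0561 \cdot 10^{5}$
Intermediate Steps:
$G = -4$ ($G = -1 + \left(-3 + 0\right) = -1 - 3 = -4$)
$w{\left(f,Y \right)} = - \frac{1}{36}$ ($w{\left(f,Y \right)} = - \frac{1}{6 \cdot 6} = \left(- \frac{1}{6}\right) \frac{1}{6} = - \frac{1}{36}$)
$\left(w{\left(G,-8 \right)} - 266\right) \left(-397\right) = \left(- \frac{1}{36} - 266\right) \left(-397\right) = \left(- \frac{9577}{36}\right) \left(-397\right) = \frac{3802069}{36}$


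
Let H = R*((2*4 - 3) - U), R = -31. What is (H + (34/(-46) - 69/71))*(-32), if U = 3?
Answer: 3329280/1633 ≈ 2038.8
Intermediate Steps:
H = -62 (H = -31*((2*4 - 3) - 1*3) = -31*((8 - 3) - 3) = -31*(5 - 3) = -31*2 = -62)
(H + (34/(-46) - 69/71))*(-32) = (-62 + (34/(-46) - 69/71))*(-32) = (-62 + (34*(-1/46) - 69*1/71))*(-32) = (-62 + (-17/23 - 69/71))*(-32) = (-62 - 2794/1633)*(-32) = -104040/1633*(-32) = 3329280/1633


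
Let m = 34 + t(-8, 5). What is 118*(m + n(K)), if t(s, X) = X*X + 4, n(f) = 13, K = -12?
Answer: 8968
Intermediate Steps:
t(s, X) = 4 + X² (t(s, X) = X² + 4 = 4 + X²)
m = 63 (m = 34 + (4 + 5²) = 34 + (4 + 25) = 34 + 29 = 63)
118*(m + n(K)) = 118*(63 + 13) = 118*76 = 8968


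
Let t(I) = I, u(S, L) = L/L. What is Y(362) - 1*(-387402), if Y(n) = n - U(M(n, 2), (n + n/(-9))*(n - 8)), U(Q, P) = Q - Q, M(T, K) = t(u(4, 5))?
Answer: 387764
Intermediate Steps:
u(S, L) = 1
M(T, K) = 1
U(Q, P) = 0
Y(n) = n (Y(n) = n - 1*0 = n + 0 = n)
Y(362) - 1*(-387402) = 362 - 1*(-387402) = 362 + 387402 = 387764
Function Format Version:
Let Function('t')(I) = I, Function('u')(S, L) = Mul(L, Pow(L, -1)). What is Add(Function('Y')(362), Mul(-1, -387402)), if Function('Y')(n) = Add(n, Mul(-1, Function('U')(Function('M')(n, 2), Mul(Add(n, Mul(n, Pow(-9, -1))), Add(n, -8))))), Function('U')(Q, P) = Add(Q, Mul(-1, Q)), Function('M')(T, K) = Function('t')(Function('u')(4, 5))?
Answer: 387764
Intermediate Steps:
Function('u')(S, L) = 1
Function('M')(T, K) = 1
Function('U')(Q, P) = 0
Function('Y')(n) = n (Function('Y')(n) = Add(n, Mul(-1, 0)) = Add(n, 0) = n)
Add(Function('Y')(362), Mul(-1, -387402)) = Add(362, Mul(-1, -387402)) = Add(362, 387402) = 387764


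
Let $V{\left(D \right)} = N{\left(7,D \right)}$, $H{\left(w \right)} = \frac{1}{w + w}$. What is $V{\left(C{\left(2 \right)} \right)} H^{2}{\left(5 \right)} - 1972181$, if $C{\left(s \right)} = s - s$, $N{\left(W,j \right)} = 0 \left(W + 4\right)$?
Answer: $-1972181$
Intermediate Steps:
$N{\left(W,j \right)} = 0$ ($N{\left(W,j \right)} = 0 \left(4 + W\right) = 0$)
$H{\left(w \right)} = \frac{1}{2 w}$
$C{\left(s \right)} = 0$
$V{\left(D \right)} = 0$
$V{\left(C{\left(2 \right)} \right)} H^{2}{\left(5 \right)} - 1972181 = 0 \left(\frac{1}{2 \cdot 5}\right)^{2} - 1972181 = 0 \left(\frac{1}{2} \cdot \frac{1}{5}\right)^{2} - 1972181 = \frac{0}{100} - 1972181 = 0 \cdot \frac{1}{100} - 1972181 = 0 - 1972181 = -1972181$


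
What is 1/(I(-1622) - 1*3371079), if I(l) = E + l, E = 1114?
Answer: -1/3371587 ≈ -2.9660e-7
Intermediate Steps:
I(l) = 1114 + l
1/(I(-1622) - 1*3371079) = 1/((1114 - 1622) - 1*3371079) = 1/(-508 - 3371079) = 1/(-3371587) = -1/3371587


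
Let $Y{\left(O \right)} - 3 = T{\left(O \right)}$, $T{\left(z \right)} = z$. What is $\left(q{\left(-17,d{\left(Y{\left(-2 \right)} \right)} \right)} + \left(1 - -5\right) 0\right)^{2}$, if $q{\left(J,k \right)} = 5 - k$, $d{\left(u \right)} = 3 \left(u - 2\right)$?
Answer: $64$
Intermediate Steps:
$Y{\left(O \right)} = 3 + O$
$d{\left(u \right)} = -6 + 3 u$ ($d{\left(u \right)} = 3 \left(-2 + u\right) = -6 + 3 u$)
$\left(q{\left(-17,d{\left(Y{\left(-2 \right)} \right)} \right)} + \left(1 - -5\right) 0\right)^{2} = \left(\left(5 - \left(-6 + 3 \left(3 - 2\right)\right)\right) + \left(1 - -5\right) 0\right)^{2} = \left(\left(5 - \left(-6 + 3 \cdot 1\right)\right) + \left(1 + 5\right) 0\right)^{2} = \left(\left(5 - \left(-6 + 3\right)\right) + 6 \cdot 0\right)^{2} = \left(\left(5 - -3\right) + 0\right)^{2} = \left(\left(5 + 3\right) + 0\right)^{2} = \left(8 + 0\right)^{2} = 8^{2} = 64$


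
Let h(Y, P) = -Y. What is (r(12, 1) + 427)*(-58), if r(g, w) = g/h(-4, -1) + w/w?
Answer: -24998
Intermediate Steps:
r(g, w) = 1 + g/4 (r(g, w) = g/((-1*(-4))) + w/w = g/4 + 1 = 1 + g/4)
(r(12, 1) + 427)*(-58) = ((1 + (1/4)*12) + 427)*(-58) = ((1 + 3) + 427)*(-58) = (4 + 427)*(-58) = 431*(-58) = -24998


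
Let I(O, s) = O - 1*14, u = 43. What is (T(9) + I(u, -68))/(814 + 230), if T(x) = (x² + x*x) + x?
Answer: 50/261 ≈ 0.19157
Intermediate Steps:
I(O, s) = -14 + O (I(O, s) = O - 14 = -14 + O)
T(x) = x + 2*x² (T(x) = (x² + x²) + x = 2*x² + x = x + 2*x²)
(T(9) + I(u, -68))/(814 + 230) = (9*(1 + 2*9) + (-14 + 43))/(814 + 230) = (9*(1 + 18) + 29)/1044 = (9*19 + 29)*(1/1044) = (171 + 29)*(1/1044) = 200*(1/1044) = 50/261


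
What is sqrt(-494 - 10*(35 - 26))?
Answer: 2*I*sqrt(146) ≈ 24.166*I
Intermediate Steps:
sqrt(-494 - 10*(35 - 26)) = sqrt(-494 - 10*9) = sqrt(-494 - 90) = sqrt(-584) = 2*I*sqrt(146)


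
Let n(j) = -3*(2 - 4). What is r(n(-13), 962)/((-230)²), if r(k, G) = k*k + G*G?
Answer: 46274/2645 ≈ 17.495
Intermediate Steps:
n(j) = 6 (n(j) = -3*(-2) = 6)
r(k, G) = G² + k² (r(k, G) = k² + G² = G² + k²)
r(n(-13), 962)/((-230)²) = (962² + 6²)/((-230)²) = (925444 + 36)/52900 = 925480*(1/52900) = 46274/2645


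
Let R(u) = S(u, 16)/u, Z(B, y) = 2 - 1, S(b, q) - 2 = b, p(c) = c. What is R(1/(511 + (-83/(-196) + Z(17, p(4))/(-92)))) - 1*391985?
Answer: -440613244/1127 ≈ -3.9096e+5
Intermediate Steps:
S(b, q) = 2 + b
Z(B, y) = 1
R(u) = (2 + u)/u
R(1/(511 + (-83/(-196) + Z(17, p(4))/(-92)))) - 1*391985 = (2 + 1/(511 + (-83/(-196) + 1/(-92))))/(1/(511 + (-83/(-196) + 1/(-92)))) - 1*391985 = (2 + 1/(511 + (-83*(-1/196) + 1*(-1/92))))/(1/(511 + (-83*(-1/196) + 1*(-1/92)))) - 391985 = (2 + 1/(511 + (83/196 - 1/92)))/(1/(511 + (83/196 - 1/92))) - 391985 = (2 + 1/(511 + 465/1127))/(1/(511 + 465/1127)) - 391985 = (2 + 1/(576362/1127))/(1/(576362/1127)) - 391985 = (2 + 1127/576362)/(1127/576362) - 391985 = (576362/1127)*(1153851/576362) - 391985 = 1153851/1127 - 391985 = -440613244/1127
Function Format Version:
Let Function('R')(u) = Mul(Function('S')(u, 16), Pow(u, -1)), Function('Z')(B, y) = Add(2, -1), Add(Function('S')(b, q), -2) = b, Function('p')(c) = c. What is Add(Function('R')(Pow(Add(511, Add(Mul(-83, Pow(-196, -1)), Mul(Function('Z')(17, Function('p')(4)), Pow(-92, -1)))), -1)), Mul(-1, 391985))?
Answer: Rational(-440613244, 1127) ≈ -3.9096e+5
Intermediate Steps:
Function('S')(b, q) = Add(2, b)
Function('Z')(B, y) = 1
Function('R')(u) = Mul(Pow(u, -1), Add(2, u)) (Function('R')(u) = Mul(Add(2, u), Pow(u, -1)) = Mul(Pow(u, -1), Add(2, u)))
Add(Function('R')(Pow(Add(511, Add(Mul(-83, Pow(-196, -1)), Mul(Function('Z')(17, Function('p')(4)), Pow(-92, -1)))), -1)), Mul(-1, 391985)) = Add(Mul(Pow(Pow(Add(511, Add(Mul(-83, Pow(-196, -1)), Mul(1, Pow(-92, -1)))), -1), -1), Add(2, Pow(Add(511, Add(Mul(-83, Pow(-196, -1)), Mul(1, Pow(-92, -1)))), -1))), Mul(-1, 391985)) = Add(Mul(Pow(Pow(Add(511, Add(Mul(-83, Rational(-1, 196)), Mul(1, Rational(-1, 92)))), -1), -1), Add(2, Pow(Add(511, Add(Mul(-83, Rational(-1, 196)), Mul(1, Rational(-1, 92)))), -1))), -391985) = Add(Mul(Pow(Pow(Add(511, Add(Rational(83, 196), Rational(-1, 92))), -1), -1), Add(2, Pow(Add(511, Add(Rational(83, 196), Rational(-1, 92))), -1))), -391985) = Add(Mul(Pow(Pow(Add(511, Rational(465, 1127)), -1), -1), Add(2, Pow(Add(511, Rational(465, 1127)), -1))), -391985) = Add(Mul(Pow(Pow(Rational(576362, 1127), -1), -1), Add(2, Pow(Rational(576362, 1127), -1))), -391985) = Add(Mul(Pow(Rational(1127, 576362), -1), Add(2, Rational(1127, 576362))), -391985) = Add(Mul(Rational(576362, 1127), Rational(1153851, 576362)), -391985) = Add(Rational(1153851, 1127), -391985) = Rational(-440613244, 1127)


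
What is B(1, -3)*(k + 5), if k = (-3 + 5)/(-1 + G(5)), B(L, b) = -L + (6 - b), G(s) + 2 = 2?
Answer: 24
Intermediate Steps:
G(s) = 0 (G(s) = -2 + 2 = 0)
B(L, b) = 6 - L - b
k = -2 (k = (-3 + 5)/(-1 + 0) = 2/(-1) = 2*(-1) = -2)
B(1, -3)*(k + 5) = (6 - 1*1 - 1*(-3))*(-2 + 5) = (6 - 1 + 3)*3 = 8*3 = 24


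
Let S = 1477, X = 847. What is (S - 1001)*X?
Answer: 403172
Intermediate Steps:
(S - 1001)*X = (1477 - 1001)*847 = 476*847 = 403172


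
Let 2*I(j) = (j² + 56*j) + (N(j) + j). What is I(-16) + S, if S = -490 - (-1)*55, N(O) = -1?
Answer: -1527/2 ≈ -763.50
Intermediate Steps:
S = -435 (S = -490 - 1*(-55) = -490 + 55 = -435)
I(j) = -½ + j²/2 + 57*j/2 (I(j) = ((j² + 56*j) + (-1 + j))/2 = (-1 + j² + 57*j)/2 = -½ + j²/2 + 57*j/2)
I(-16) + S = (-½ + (½)*(-16)² + (57/2)*(-16)) - 435 = (-½ + (½)*256 - 456) - 435 = (-½ + 128 - 456) - 435 = -657/2 - 435 = -1527/2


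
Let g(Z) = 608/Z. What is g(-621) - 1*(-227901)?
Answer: 141525913/621 ≈ 2.2790e+5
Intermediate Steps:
g(-621) - 1*(-227901) = 608/(-621) - 1*(-227901) = 608*(-1/621) + 227901 = -608/621 + 227901 = 141525913/621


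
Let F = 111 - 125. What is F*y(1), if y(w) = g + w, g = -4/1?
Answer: 42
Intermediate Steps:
g = -4 (g = -4*1 = -4)
y(w) = -4 + w
F = -14
F*y(1) = -14*(-4 + 1) = -14*(-3) = 42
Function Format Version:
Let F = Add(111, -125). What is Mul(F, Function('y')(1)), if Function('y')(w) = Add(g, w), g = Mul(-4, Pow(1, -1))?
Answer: 42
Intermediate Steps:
g = -4 (g = Mul(-4, 1) = -4)
Function('y')(w) = Add(-4, w)
F = -14
Mul(F, Function('y')(1)) = Mul(-14, Add(-4, 1)) = Mul(-14, -3) = 42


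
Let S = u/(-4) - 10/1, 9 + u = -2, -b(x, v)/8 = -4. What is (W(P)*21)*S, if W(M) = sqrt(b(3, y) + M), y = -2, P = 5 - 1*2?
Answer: -609*sqrt(35)/4 ≈ -900.72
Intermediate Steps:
P = 3 (P = 5 - 2 = 3)
b(x, v) = 32 (b(x, v) = -8*(-4) = 32)
u = -11 (u = -9 - 2 = -11)
W(M) = sqrt(32 + M)
S = -29/4 (S = -11/(-4) - 10/1 = -11*(-1/4) - 10*1 = 11/4 - 10 = -29/4 ≈ -7.2500)
(W(P)*21)*S = (sqrt(32 + 3)*21)*(-29/4) = (sqrt(35)*21)*(-29/4) = (21*sqrt(35))*(-29/4) = -609*sqrt(35)/4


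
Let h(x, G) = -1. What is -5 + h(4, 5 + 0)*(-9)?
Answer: 4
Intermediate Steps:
-5 + h(4, 5 + 0)*(-9) = -5 - 1*(-9) = -5 + 9 = 4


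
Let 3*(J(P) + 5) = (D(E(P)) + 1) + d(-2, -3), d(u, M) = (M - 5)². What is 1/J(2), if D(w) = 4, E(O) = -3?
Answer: 1/18 ≈ 0.055556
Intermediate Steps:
d(u, M) = (-5 + M)²
J(P) = 18 (J(P) = -5 + ((4 + 1) + (-5 - 3)²)/3 = -5 + (5 + (-8)²)/3 = -5 + (5 + 64)/3 = -5 + (⅓)*69 = -5 + 23 = 18)
1/J(2) = 1/18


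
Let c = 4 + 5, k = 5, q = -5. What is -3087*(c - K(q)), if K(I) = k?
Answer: -12348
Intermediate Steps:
K(I) = 5
c = 9
-3087*(c - K(q)) = -3087*(9 - 1*5) = -3087*(9 - 5) = -3087*4 = -12348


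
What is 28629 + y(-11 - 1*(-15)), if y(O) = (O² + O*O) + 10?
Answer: 28671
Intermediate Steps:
y(O) = 10 + 2*O² (y(O) = (O² + O²) + 10 = 2*O² + 10 = 10 + 2*O²)
28629 + y(-11 - 1*(-15)) = 28629 + (10 + 2*(-11 - 1*(-15))²) = 28629 + (10 + 2*(-11 + 15)²) = 28629 + (10 + 2*4²) = 28629 + (10 + 2*16) = 28629 + (10 + 32) = 28629 + 42 = 28671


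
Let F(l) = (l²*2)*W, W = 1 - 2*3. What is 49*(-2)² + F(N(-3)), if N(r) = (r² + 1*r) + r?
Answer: 106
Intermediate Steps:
W = -5 (W = 1 - 6 = -5)
N(r) = r² + 2*r (N(r) = (r² + r) + r = (r + r²) + r = r² + 2*r)
F(l) = -10*l² (F(l) = (l²*2)*(-5) = (2*l²)*(-5) = -10*l²)
49*(-2)² + F(N(-3)) = 49*(-2)² - 10*9*(2 - 3)² = 49*4 - 10*(-3*(-1))² = 196 - 10*3² = 196 - 10*9 = 196 - 90 = 106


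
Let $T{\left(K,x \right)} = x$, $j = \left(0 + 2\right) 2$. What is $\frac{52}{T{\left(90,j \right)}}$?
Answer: $13$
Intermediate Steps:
$j = 4$ ($j = 2 \cdot 2 = 4$)
$\frac{52}{T{\left(90,j \right)}} = \frac{52}{4} = 52 \cdot \frac{1}{4} = 13$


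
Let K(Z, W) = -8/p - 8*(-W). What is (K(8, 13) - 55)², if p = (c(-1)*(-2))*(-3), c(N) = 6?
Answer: 192721/81 ≈ 2379.3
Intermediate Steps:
p = 36 (p = (6*(-2))*(-3) = -12*(-3) = 36)
K(Z, W) = -2/9 + 8*W (K(Z, W) = -8/36 - 8*(-W) = -8*1/36 - 8*(-W) = -2/9 - (-8)*W = -2/9 + 8*W)
(K(8, 13) - 55)² = ((-2/9 + 8*13) - 55)² = ((-2/9 + 104) - 55)² = (934/9 - 55)² = (439/9)² = 192721/81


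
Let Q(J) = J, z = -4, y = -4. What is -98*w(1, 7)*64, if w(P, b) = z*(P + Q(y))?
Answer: -75264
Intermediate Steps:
w(P, b) = 16 - 4*P (w(P, b) = -4*(P - 4) = -4*(-4 + P) = 16 - 4*P)
-98*w(1, 7)*64 = -98*(16 - 4*1)*64 = -98*(16 - 4)*64 = -98*12*64 = -1176*64 = -75264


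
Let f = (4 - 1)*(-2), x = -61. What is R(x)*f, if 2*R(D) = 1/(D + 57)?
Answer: ¾ ≈ 0.75000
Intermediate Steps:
R(D) = 1/(2*(57 + D)) (R(D) = 1/(2*(D + 57)) = 1/(2*(57 + D)))
f = -6 (f = 3*(-2) = -6)
R(x)*f = (1/(2*(57 - 61)))*(-6) = ((½)/(-4))*(-6) = ((½)*(-¼))*(-6) = -⅛*(-6) = ¾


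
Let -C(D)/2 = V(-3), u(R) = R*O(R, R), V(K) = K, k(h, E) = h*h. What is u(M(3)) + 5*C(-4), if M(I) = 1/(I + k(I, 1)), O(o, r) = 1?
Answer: 361/12 ≈ 30.083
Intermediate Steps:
k(h, E) = h**2
M(I) = 1/(I + I**2)
u(R) = R (u(R) = R*1 = R)
C(D) = 6 (C(D) = -2*(-3) = 6)
u(M(3)) + 5*C(-4) = 1/(3*(1 + 3)) + 5*6 = (1/3)/4 + 30 = (1/3)*(1/4) + 30 = 1/12 + 30 = 361/12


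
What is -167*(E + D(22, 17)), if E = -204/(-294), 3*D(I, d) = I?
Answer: -197060/147 ≈ -1340.5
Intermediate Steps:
D(I, d) = I/3
E = 34/49 (E = -204*(-1/294) = 34/49 ≈ 0.69388)
-167*(E + D(22, 17)) = -167*(34/49 + (⅓)*22) = -167*(34/49 + 22/3) = -167*1180/147 = -197060/147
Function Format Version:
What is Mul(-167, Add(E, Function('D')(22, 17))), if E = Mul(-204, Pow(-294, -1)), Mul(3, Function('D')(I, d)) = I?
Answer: Rational(-197060, 147) ≈ -1340.5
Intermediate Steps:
Function('D')(I, d) = Mul(Rational(1, 3), I)
E = Rational(34, 49) (E = Mul(-204, Rational(-1, 294)) = Rational(34, 49) ≈ 0.69388)
Mul(-167, Add(E, Function('D')(22, 17))) = Mul(-167, Add(Rational(34, 49), Mul(Rational(1, 3), 22))) = Mul(-167, Add(Rational(34, 49), Rational(22, 3))) = Mul(-167, Rational(1180, 147)) = Rational(-197060, 147)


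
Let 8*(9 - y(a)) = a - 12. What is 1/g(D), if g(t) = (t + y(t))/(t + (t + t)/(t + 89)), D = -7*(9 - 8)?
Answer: -336/205 ≈ -1.6390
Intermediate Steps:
D = -7 (D = -7*1 = -7)
y(a) = 21/2 - a/8 (y(a) = 9 - (a - 12)/8 = 9 - (-12 + a)/8 = 9 + (3/2 - a/8) = 21/2 - a/8)
g(t) = (21/2 + 7*t/8)/(t + 2*t/(89 + t)) (g(t) = (t + (21/2 - t/8))/(t + (t + t)/(t + 89)) = (21/2 + 7*t/8)/(t + (2*t)/(89 + t)) = (21/2 + 7*t/8)/(t + 2*t/(89 + t)))
1/g(D) = 1/((7/8)*(1068 + (-7)² + 101*(-7))/(-7*(91 - 7))) = 1/((7/8)*(-⅐)*(1068 + 49 - 707)/84) = 1/((7/8)*(-⅐)*(1/84)*410) = 1/(-205/336) = -336/205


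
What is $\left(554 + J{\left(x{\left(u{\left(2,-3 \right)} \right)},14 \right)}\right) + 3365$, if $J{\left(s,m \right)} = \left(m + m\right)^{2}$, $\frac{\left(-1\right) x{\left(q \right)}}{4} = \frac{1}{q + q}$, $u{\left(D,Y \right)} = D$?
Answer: $4703$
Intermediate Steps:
$x{\left(q \right)} = - \frac{2}{q}$ ($x{\left(q \right)} = - \frac{4}{q + q} = - \frac{4}{2 q} = - 4 \frac{1}{2 q} = - \frac{2}{q}$)
$J{\left(s,m \right)} = 4 m^{2}$ ($J{\left(s,m \right)} = \left(2 m\right)^{2} = 4 m^{2}$)
$\left(554 + J{\left(x{\left(u{\left(2,-3 \right)} \right)},14 \right)}\right) + 3365 = \left(554 + 4 \cdot 14^{2}\right) + 3365 = \left(554 + 4 \cdot 196\right) + 3365 = \left(554 + 784\right) + 3365 = 1338 + 3365 = 4703$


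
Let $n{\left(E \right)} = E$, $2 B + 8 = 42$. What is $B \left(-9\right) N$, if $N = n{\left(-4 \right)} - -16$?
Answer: $-1836$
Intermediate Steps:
$B = 17$ ($B = -4 + \frac{1}{2} \cdot 42 = -4 + 21 = 17$)
$N = 12$ ($N = -4 - -16 = -4 + 16 = 12$)
$B \left(-9\right) N = 17 \left(-9\right) 12 = \left(-153\right) 12 = -1836$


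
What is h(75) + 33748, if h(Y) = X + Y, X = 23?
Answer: 33846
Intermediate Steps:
h(Y) = 23 + Y
h(75) + 33748 = (23 + 75) + 33748 = 98 + 33748 = 33846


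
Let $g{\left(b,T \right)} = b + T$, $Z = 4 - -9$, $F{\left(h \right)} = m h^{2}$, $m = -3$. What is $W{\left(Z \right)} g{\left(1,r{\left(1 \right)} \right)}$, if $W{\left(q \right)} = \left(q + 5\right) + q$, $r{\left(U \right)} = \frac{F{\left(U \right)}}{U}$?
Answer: $-62$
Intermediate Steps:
$F{\left(h \right)} = - 3 h^{2}$
$r{\left(U \right)} = - 3 U$ ($r{\left(U \right)} = \frac{\left(-3\right) U^{2}}{U} = - 3 U$)
$Z = 13$ ($Z = 4 + 9 = 13$)
$W{\left(q \right)} = 5 + 2 q$ ($W{\left(q \right)} = \left(5 + q\right) + q = 5 + 2 q$)
$g{\left(b,T \right)} = T + b$
$W{\left(Z \right)} g{\left(1,r{\left(1 \right)} \right)} = \left(5 + 2 \cdot 13\right) \left(\left(-3\right) 1 + 1\right) = \left(5 + 26\right) \left(-3 + 1\right) = 31 \left(-2\right) = -62$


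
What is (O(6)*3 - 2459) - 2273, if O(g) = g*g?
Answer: -4624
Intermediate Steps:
O(g) = g²
(O(6)*3 - 2459) - 2273 = (6²*3 - 2459) - 2273 = (36*3 - 2459) - 2273 = (108 - 2459) - 2273 = -2351 - 2273 = -4624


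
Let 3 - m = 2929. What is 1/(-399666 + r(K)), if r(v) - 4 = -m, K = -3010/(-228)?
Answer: -1/396736 ≈ -2.5206e-6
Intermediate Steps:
m = -2926 (m = 3 - 1*2929 = 3 - 2929 = -2926)
K = 1505/114 (K = -3010*(-1/228) = 1505/114 ≈ 13.202)
r(v) = 2930 (r(v) = 4 - 1*(-2926) = 4 + 2926 = 2930)
1/(-399666 + r(K)) = 1/(-399666 + 2930) = 1/(-396736) = -1/396736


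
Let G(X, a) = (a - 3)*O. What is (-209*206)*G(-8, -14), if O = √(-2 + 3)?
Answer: 731918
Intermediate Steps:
O = 1 (O = √1 = 1)
G(X, a) = -3 + a (G(X, a) = (a - 3)*1 = (-3 + a)*1 = -3 + a)
(-209*206)*G(-8, -14) = (-209*206)*(-3 - 14) = -43054*(-17) = 731918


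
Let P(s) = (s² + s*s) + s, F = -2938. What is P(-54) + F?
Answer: 2840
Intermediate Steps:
P(s) = s + 2*s² (P(s) = (s² + s²) + s = 2*s² + s = s + 2*s²)
P(-54) + F = -54*(1 + 2*(-54)) - 2938 = -54*(1 - 108) - 2938 = -54*(-107) - 2938 = 5778 - 2938 = 2840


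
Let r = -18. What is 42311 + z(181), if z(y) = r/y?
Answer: 7658273/181 ≈ 42311.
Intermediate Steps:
z(y) = -18/y
42311 + z(181) = 42311 - 18/181 = 7658273/181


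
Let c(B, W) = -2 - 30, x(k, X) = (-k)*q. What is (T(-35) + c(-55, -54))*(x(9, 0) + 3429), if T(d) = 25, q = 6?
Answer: -23625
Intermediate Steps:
x(k, X) = -6*k (x(k, X) = -k*6 = -6*k)
c(B, W) = -32
(T(-35) + c(-55, -54))*(x(9, 0) + 3429) = (25 - 32)*(-6*9 + 3429) = -7*(-54 + 3429) = -7*3375 = -23625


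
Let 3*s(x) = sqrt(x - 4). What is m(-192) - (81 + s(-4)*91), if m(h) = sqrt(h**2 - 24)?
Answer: -81 + 2*sqrt(9210) - 182*I*sqrt(2)/3 ≈ 110.94 - 85.796*I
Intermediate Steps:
s(x) = sqrt(-4 + x)/3 (s(x) = sqrt(x - 4)/3 = sqrt(-4 + x)/3)
m(h) = sqrt(-24 + h**2)
m(-192) - (81 + s(-4)*91) = sqrt(-24 + (-192)**2) - (81 + (sqrt(-4 - 4)/3)*91) = sqrt(-24 + 36864) - (81 + (sqrt(-8)/3)*91) = sqrt(36840) - (81 + ((2*I*sqrt(2))/3)*91) = 2*sqrt(9210) - (81 + (2*I*sqrt(2)/3)*91) = 2*sqrt(9210) - (81 + 182*I*sqrt(2)/3) = 2*sqrt(9210) + (-81 - 182*I*sqrt(2)/3) = -81 + 2*sqrt(9210) - 182*I*sqrt(2)/3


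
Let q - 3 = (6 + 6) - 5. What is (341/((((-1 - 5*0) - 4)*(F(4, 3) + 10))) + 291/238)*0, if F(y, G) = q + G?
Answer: 0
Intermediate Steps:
q = 10 (q = 3 + ((6 + 6) - 5) = 3 + (12 - 5) = 3 + 7 = 10)
F(y, G) = 10 + G
(341/((((-1 - 5*0) - 4)*(F(4, 3) + 10))) + 291/238)*0 = (341/((((-1 - 5*0) - 4)*((10 + 3) + 10))) + 291/238)*0 = (341/((((-1 + 0) - 4)*(13 + 10))) + 291*(1/238))*0 = (341/(((-1 - 4)*23)) + 291/238)*0 = (341/((-5*23)) + 291/238)*0 = (341/(-115) + 291/238)*0 = (341*(-1/115) + 291/238)*0 = (-341/115 + 291/238)*0 = -47693/27370*0 = 0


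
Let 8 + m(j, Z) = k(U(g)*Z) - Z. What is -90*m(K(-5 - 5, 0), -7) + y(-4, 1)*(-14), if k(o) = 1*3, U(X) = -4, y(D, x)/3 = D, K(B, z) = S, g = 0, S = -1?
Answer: -12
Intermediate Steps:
K(B, z) = -1
y(D, x) = 3*D
k(o) = 3
m(j, Z) = -5 - Z (m(j, Z) = -8 + (3 - Z) = -5 - Z)
-90*m(K(-5 - 5, 0), -7) + y(-4, 1)*(-14) = -90*(-5 - 1*(-7)) + (3*(-4))*(-14) = -90*(-5 + 7) - 12*(-14) = -90*2 + 168 = -180 + 168 = -12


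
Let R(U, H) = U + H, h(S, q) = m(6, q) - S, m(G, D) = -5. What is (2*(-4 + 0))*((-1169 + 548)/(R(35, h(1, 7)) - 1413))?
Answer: -621/173 ≈ -3.5896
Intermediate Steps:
h(S, q) = -5 - S
R(U, H) = H + U
(2*(-4 + 0))*((-1169 + 548)/(R(35, h(1, 7)) - 1413)) = (2*(-4 + 0))*((-1169 + 548)/(((-5 - 1*1) + 35) - 1413)) = (2*(-4))*(-621/(((-5 - 1) + 35) - 1413)) = -(-4968)/((-6 + 35) - 1413) = -(-4968)/(29 - 1413) = -(-4968)/(-1384) = -(-4968)*(-1)/1384 = -8*621/1384 = -621/173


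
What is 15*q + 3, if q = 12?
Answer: 183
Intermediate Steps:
15*q + 3 = 15*12 + 3 = 180 + 3 = 183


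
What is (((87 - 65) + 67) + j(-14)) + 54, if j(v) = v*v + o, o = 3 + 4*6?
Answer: 366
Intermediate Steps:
o = 27 (o = 3 + 24 = 27)
j(v) = 27 + v² (j(v) = v*v + 27 = v² + 27 = 27 + v²)
(((87 - 65) + 67) + j(-14)) + 54 = (((87 - 65) + 67) + (27 + (-14)²)) + 54 = ((22 + 67) + (27 + 196)) + 54 = (89 + 223) + 54 = 312 + 54 = 366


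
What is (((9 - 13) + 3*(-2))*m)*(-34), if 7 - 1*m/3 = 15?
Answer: -8160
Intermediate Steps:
m = -24 (m = 21 - 3*15 = 21 - 45 = -24)
(((9 - 13) + 3*(-2))*m)*(-34) = (((9 - 13) + 3*(-2))*(-24))*(-34) = ((-4 - 6)*(-24))*(-34) = -10*(-24)*(-34) = 240*(-34) = -8160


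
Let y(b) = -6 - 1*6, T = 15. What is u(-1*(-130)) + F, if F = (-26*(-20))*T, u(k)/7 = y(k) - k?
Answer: 6806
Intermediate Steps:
y(b) = -12 (y(b) = -6 - 6 = -12)
u(k) = -84 - 7*k (u(k) = 7*(-12 - k) = -84 - 7*k)
F = 7800 (F = -26*(-20)*15 = 520*15 = 7800)
u(-1*(-130)) + F = (-84 - (-7)*(-130)) + 7800 = (-84 - 7*130) + 7800 = (-84 - 910) + 7800 = -994 + 7800 = 6806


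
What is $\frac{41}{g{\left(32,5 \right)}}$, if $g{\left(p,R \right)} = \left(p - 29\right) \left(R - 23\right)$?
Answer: $- \frac{41}{54} \approx -0.75926$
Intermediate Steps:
$g{\left(p,R \right)} = \left(-29 + p\right) \left(-23 + R\right)$
$\frac{41}{g{\left(32,5 \right)}} = \frac{41}{667 - 145 - 736 + 5 \cdot 32} = \frac{41}{667 - 145 - 736 + 160} = \frac{41}{-54} = 41 \left(- \frac{1}{54}\right) = - \frac{41}{54}$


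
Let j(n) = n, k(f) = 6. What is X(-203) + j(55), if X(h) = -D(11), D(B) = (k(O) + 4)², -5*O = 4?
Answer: -45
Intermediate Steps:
O = -⅘ (O = -⅕*4 = -⅘ ≈ -0.80000)
D(B) = 100 (D(B) = (6 + 4)² = 10² = 100)
X(h) = -100 (X(h) = -1*100 = -100)
X(-203) + j(55) = -100 + 55 = -45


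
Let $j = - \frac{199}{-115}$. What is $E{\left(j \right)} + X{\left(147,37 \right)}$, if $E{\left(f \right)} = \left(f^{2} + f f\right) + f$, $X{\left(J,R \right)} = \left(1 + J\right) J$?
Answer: $\frac{287825187}{13225} \approx 21764.0$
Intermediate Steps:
$j = \frac{199}{115}$ ($j = \left(-199\right) \left(- \frac{1}{115}\right) = \frac{199}{115} \approx 1.7304$)
$X{\left(J,R \right)} = J \left(1 + J\right)$
$E{\left(f \right)} = f + 2 f^{2}$ ($E{\left(f \right)} = \left(f^{2} + f^{2}\right) + f = 2 f^{2} + f = f + 2 f^{2}$)
$E{\left(j \right)} + X{\left(147,37 \right)} = \frac{199 \left(1 + 2 \cdot \frac{199}{115}\right)}{115} + 147 \left(1 + 147\right) = \frac{199 \left(1 + \frac{398}{115}\right)}{115} + 147 \cdot 148 = \frac{199}{115} \cdot \frac{513}{115} + 21756 = \frac{102087}{13225} + 21756 = \frac{287825187}{13225}$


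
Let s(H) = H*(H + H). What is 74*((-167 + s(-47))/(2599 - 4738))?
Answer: -104858/713 ≈ -147.07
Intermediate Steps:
s(H) = 2*H² (s(H) = H*(2*H) = 2*H²)
74*((-167 + s(-47))/(2599 - 4738)) = 74*((-167 + 2*(-47)²)/(2599 - 4738)) = 74*((-167 + 2*2209)/(-2139)) = 74*((-167 + 4418)*(-1/2139)) = 74*(4251*(-1/2139)) = 74*(-1417/713) = -104858/713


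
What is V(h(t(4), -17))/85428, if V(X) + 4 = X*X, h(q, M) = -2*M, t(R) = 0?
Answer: 32/2373 ≈ 0.013485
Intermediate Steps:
V(X) = -4 + X² (V(X) = -4 + X*X = -4 + X²)
V(h(t(4), -17))/85428 = (-4 + (-2*(-17))²)/85428 = (-4 + 34²)*(1/85428) = (-4 + 1156)*(1/85428) = 1152*(1/85428) = 32/2373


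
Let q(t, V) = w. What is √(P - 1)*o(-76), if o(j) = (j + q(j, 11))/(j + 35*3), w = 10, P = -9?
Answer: -66*I*√10/29 ≈ -7.1969*I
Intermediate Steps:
q(t, V) = 10
o(j) = (10 + j)/(105 + j) (o(j) = (j + 10)/(j + 35*3) = (10 + j)/(j + 105) = (10 + j)/(105 + j))
√(P - 1)*o(-76) = √(-9 - 1)*((10 - 76)/(105 - 76)) = √(-10)*(-66/29) = (I*√10)*((1/29)*(-66)) = (I*√10)*(-66/29) = -66*I*√10/29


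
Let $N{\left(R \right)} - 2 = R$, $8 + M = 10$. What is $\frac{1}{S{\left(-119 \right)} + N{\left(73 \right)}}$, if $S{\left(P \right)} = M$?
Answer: $\frac{1}{77} \approx 0.012987$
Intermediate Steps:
$M = 2$ ($M = -8 + 10 = 2$)
$N{\left(R \right)} = 2 + R$
$S{\left(P \right)} = 2$
$\frac{1}{S{\left(-119 \right)} + N{\left(73 \right)}} = \frac{1}{2 + \left(2 + 73\right)} = \frac{1}{2 + 75} = \frac{1}{77}$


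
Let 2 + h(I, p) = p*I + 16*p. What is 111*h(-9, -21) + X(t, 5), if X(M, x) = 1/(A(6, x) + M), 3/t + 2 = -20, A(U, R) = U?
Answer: -2133509/129 ≈ -16539.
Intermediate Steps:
t = -3/22 (t = 3/(-2 - 20) = 3/(-22) = 3*(-1/22) = -3/22 ≈ -0.13636)
X(M, x) = 1/(6 + M)
h(I, p) = -2 + 16*p + I*p (h(I, p) = -2 + (p*I + 16*p) = -2 + (I*p + 16*p) = -2 + (16*p + I*p) = -2 + 16*p + I*p)
111*h(-9, -21) + X(t, 5) = 111*(-2 + 16*(-21) - 9*(-21)) + 1/(6 - 3/22) = 111*(-2 - 336 + 189) + 1/(129/22) = 111*(-149) + 22/129 = -16539 + 22/129 = -2133509/129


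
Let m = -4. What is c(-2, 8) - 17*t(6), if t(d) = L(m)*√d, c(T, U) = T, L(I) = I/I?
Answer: -2 - 17*√6 ≈ -43.641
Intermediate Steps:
L(I) = 1
t(d) = √d (t(d) = 1*√d = √d)
c(-2, 8) - 17*t(6) = -2 - 17*√6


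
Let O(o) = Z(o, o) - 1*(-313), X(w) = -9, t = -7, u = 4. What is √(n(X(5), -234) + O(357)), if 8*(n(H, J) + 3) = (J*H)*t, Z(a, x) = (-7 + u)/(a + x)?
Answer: I*√86821329/238 ≈ 39.15*I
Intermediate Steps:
Z(a, x) = -3/(a + x) (Z(a, x) = (-7 + 4)/(a + x) = -3/(a + x))
n(H, J) = -3 - 7*H*J/8 (n(H, J) = -3 + ((J*H)*(-7))/8 = -3 + ((H*J)*(-7))/8 = -3 + (-7*H*J)/8 = -3 - 7*H*J/8)
O(o) = 313 - 3/(2*o) (O(o) = -3/(o + o) - 1*(-313) = -3*1/(2*o) + 313 = -3/(2*o) + 313 = 313 - 3/(2*o))
√(n(X(5), -234) + O(357)) = √((-3 - 7/8*(-9)*(-234)) + (313 - 3/2/357)) = √((-3 - 7371/4) + (313 - 3/2*1/357)) = √(-7383/4 + (313 - 1/238)) = √(-7383/4 + 74493/238) = √(-729591/476) = I*√86821329/238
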